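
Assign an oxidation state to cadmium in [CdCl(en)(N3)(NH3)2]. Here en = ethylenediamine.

+2

No counter-ion: the bracketed complex is neutral.
Ligand charges: 1×Cl = -1; 2×NH3 neutral; 1×N3 = -1; 1×en neutral; sum -2.
Cd + (-2) = 0 ⇒ Cd is +2.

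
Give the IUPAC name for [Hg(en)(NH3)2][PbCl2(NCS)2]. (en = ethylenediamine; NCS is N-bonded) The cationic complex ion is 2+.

Both ions are complex: the cation is named first with the plain metal name, the anion second with the -ate form; each ion's ligands are alphabetised independently.
The complex cation is given as 2+; its ligand charges sum to 0, so Hg = +2.
A 1:1 salt means the anion carries the equal and opposite charge, 2−.
Anion: ligand charges sum to -4; for the ion to be 2−, Pb = +2.

diammine(ethylenediamine)mercury(II) dichlorodiisothiocyanatoplumbate(II)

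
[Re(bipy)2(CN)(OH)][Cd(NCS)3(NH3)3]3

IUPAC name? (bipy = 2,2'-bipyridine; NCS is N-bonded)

bis(2,2'-bipyridine)cyanohydroxorhenium(V) triamminetriisothiocyanatocadmate(II)

Both ions are complex: the cation is named first with the plain metal name, the anion second with the -ate form; each ion's ligands are alphabetised independently.
Cadmium is always +2 in its complexes; the anion's ligand charges sum to -3, so the complex anion is 1−.
With 3 anions per cation, the cation must be 3×1 = 3+.
Cation: ligand charges sum to -2; for the ion to be 3+, Re = +5.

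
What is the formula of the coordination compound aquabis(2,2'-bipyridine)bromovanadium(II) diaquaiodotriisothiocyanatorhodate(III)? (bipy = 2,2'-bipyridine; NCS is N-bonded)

Cation [V…]: ligand charges -1, V(II) ⇒ ion charge 1+.
Anion [Rh…]: ligand charges -4, Rh(III) ⇒ ion charge 1−.

[V(bipy)2Br(H2O)][Rh(H2O)2I(NCS)3]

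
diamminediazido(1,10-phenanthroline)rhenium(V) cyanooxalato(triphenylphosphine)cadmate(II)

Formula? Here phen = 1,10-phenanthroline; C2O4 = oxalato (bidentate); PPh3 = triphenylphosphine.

Cation [Re…]: ligand charges -2, Re(V) ⇒ ion charge 3+.
Anion [Cd…]: ligand charges -3, Cd(II) ⇒ ion charge 1−.
One 3+ cation requires 3 of the 1− anion.

[Re(N3)2(NH3)2(phen)][Cd(C2O4)(CN)(PPh3)]3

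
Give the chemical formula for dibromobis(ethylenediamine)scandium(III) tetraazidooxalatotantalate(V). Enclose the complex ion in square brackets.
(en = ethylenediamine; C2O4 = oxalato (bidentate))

Cation [Sc…]: ligand charges -2, Sc(III) ⇒ ion charge 1+.
Anion [Ta…]: ligand charges -6, Ta(V) ⇒ ion charge 1−.
One 1+ cation balances one 1− anion.

[ScBr2(en)2][Ta(C2O4)(N3)4]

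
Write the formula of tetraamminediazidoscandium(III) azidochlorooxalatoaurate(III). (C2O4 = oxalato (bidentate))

Cation [Sc…]: ligand charges -2, Sc(III) ⇒ ion charge 1+.
Anion [Au…]: ligand charges -4, Au(III) ⇒ ion charge 1−.

[Sc(N3)2(NH3)4][Au(C2O4)Cl(N3)]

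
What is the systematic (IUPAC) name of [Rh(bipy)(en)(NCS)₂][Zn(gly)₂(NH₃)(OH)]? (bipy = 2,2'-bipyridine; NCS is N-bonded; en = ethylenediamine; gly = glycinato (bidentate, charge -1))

Zinc is always +2 in its complexes; the anion's ligand charges sum to -3, so the complex anion is 1−.
A 1:1 salt means the cation carries the equal and opposite charge, 1+.
Cation: ligand charges sum to -2; for the ion to be 1+, Rh = +3.

(2,2'-bipyridine)(ethylenediamine)diisothiocyanatorhodium(III) amminebis(glycinato)hydroxozincate(II)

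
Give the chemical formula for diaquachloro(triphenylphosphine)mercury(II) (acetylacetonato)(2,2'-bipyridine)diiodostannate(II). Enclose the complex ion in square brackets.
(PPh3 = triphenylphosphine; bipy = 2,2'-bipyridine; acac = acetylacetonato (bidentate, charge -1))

[HgCl(H2O)2(PPh3)][Sn(acac)(bipy)I2]

Cation [Hg…]: ligand charges -1, Hg(II) ⇒ ion charge 1+.
Anion [Sn…]: ligand charges -3, Sn(II) ⇒ ion charge 1−.
One 1+ cation balances one 1− anion.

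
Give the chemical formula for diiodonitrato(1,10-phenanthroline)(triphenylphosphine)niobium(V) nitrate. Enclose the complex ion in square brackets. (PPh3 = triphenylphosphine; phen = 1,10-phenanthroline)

[NbI2(NO3)(phen)(PPh3)](NO3)2

Ligands: 2 iodo (I, -1), 1 triphenylphosphine (PPh3, neutral), 1 nitrato (NO3, -1), 1 1,10-phenanthroline (phen, neutral). Ligand charge sum = -3.
With Nb in oxidation state +5, the complex ion is [Nb...]^2+.
Charge balance with nitrate (-1) requires 1 complex ion per 2 nitrate.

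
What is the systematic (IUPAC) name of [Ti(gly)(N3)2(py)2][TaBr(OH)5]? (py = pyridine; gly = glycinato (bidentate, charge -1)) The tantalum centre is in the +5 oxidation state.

Both ions are complex: the cation is named first with the plain metal name, the anion second with the -ate form; each ion's ligands are alphabetised independently.
Ta is given as +5; the anion's ligand charges sum to -6, so the complex anion is 1−.
A 1:1 salt means the cation carries the equal and opposite charge, 1+.
Cation: ligand charges sum to -3; for the ion to be 1+, Ti = +4.

diazido(glycinato)bis(pyridine)titanium(IV) bromopentahydroxotantalate(V)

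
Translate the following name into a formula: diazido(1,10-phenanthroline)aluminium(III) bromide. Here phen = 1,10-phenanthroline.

[Al(N3)2(phen)]Br

Ligands: 1 1,10-phenanthroline (phen, neutral), 2 azido (N3, -1). Ligand charge sum = -2.
With Al in oxidation state +3, the complex ion is [Al...]^1+.
Charge balance with bromide (-1) requires 1 complex ion per 1 bromide.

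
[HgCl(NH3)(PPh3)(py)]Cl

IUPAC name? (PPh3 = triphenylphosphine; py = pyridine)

amminechloro(pyridine)(triphenylphosphine)mercury(II) chloride

The 1 chloride counter-ion carries a total charge of -1, so each complex ion is 1+.
Ligand charges: 1×triphenylphosphine (neutral), 1×pyridine (neutral), 1×ammine (neutral), 1×chloro (-1 each); total -1. So Hg + (-1) = 1+, giving Hg = +2.
Ligands are named alphabetically: ammine before chloro before pyridine before triphenylphosphine.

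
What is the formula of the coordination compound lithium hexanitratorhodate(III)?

Ligands: 6 nitrato (NO3, -1). Ligand charge sum = -6.
With Rh in oxidation state +3, the complex ion is [Rh...]^3−.
Charge balance with lithium (+1) requires 1 complex ion per 3 lithium.

Li3[Rh(NO3)6]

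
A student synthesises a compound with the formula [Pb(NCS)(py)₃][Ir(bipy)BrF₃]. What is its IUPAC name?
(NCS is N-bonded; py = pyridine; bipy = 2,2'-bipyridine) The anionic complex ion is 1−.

isothiocyanatotris(pyridine)lead(II) (2,2'-bipyridine)bromotrifluoroiridate(III)

Both ions are complex: the cation is named first with the plain metal name, the anion second with the -ate form; each ion's ligands are alphabetised independently.
The complex anion is given as 1−; its ligand charges sum to -4, so Ir = +3.
A 1:1 salt means the cation carries the equal and opposite charge, 1+.
Cation: ligand charges sum to -1; for the ion to be 1+, Pb = +2.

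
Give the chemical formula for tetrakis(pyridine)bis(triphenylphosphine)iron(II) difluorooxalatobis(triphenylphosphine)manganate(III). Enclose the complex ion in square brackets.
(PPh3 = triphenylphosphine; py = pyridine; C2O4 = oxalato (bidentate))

[Fe(PPh3)2(py)4][Mn(C2O4)F2(PPh3)2]2

Cation [Fe…]: ligand charges 0, Fe(II) ⇒ ion charge 2+.
Anion [Mn…]: ligand charges -4, Mn(III) ⇒ ion charge 1−.
One 2+ cation requires 2 of the 1− anion.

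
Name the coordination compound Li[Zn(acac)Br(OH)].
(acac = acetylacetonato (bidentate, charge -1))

lithium (acetylacetonato)bromohydroxozincate(II)

The 1 lithium counter-ion carries a total charge of +1, so each complex ion is 1−.
Ligand charges: 1×acetylacetonato (-1 each), 1×hydroxo (-1 each), 1×bromo (-1 each); total -3. So Zn + (-3) = 1−, giving Zn = +2.
The complex ion is anionic, so zinc takes the -ate form zincate(II).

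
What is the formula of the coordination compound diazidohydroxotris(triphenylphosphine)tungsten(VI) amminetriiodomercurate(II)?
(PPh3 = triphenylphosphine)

Cation [W…]: ligand charges -3, W(VI) ⇒ ion charge 3+.
Anion [Hg…]: ligand charges -3, Hg(II) ⇒ ion charge 1−.

[W(N3)2(OH)(PPh3)3][HgI3(NH3)]3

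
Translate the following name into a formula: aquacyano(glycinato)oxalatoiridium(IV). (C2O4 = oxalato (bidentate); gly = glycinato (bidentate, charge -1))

Ligands: 1 aqua (H2O, neutral), 1 oxalato (C2O4, -2), 1 cyano (CN, -1), 1 glycinato (gly, -1). Ligand charge sum = -4.
With Ir in oxidation state +4, the complex ion is [Ir...].

[Ir(C2O4)(CN)(gly)(H2O)]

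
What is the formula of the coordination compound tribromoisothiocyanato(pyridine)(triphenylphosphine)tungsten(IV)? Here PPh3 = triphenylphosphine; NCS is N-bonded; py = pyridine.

[WBr3(NCS)(PPh3)(py)]

Ligands: 3 bromo (Br, -1), 1 triphenylphosphine (PPh3, neutral), 1 isothiocyanato (NCS, -1), 1 pyridine (py, neutral). Ligand charge sum = -4.
With W in oxidation state +4, the complex ion is [W...].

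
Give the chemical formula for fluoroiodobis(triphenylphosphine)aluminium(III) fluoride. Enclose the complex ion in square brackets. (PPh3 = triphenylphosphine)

[AlFI(PPh3)2]F

Ligands: 1 fluoro (F, -1), 2 triphenylphosphine (PPh3, neutral), 1 iodo (I, -1). Ligand charge sum = -2.
With Al in oxidation state +3, the complex ion is [Al...]^1+.
Charge balance with fluoride (-1) requires 1 complex ion per 1 fluoride.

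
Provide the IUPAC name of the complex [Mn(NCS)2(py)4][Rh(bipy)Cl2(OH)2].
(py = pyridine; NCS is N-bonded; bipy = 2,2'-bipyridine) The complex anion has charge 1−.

Both ions are complex: the cation is named first with the plain metal name, the anion second with the -ate form; each ion's ligands are alphabetised independently.
The complex anion is given as 1−; its ligand charges sum to -4, so Rh = +3.
A 1:1 salt means the cation carries the equal and opposite charge, 1+.
Cation: ligand charges sum to -2; for the ion to be 1+, Mn = +3.

diisothiocyanatotetrakis(pyridine)manganese(III) (2,2'-bipyridine)dichlorodihydroxorhodate(III)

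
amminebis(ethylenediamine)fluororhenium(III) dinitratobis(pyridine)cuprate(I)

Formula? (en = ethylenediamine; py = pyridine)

Cation [Re…]: ligand charges -1, Re(III) ⇒ ion charge 2+.
Anion [Cu…]: ligand charges -2, Cu(I) ⇒ ion charge 1−.
One 2+ cation requires 2 of the 1− anion.

[Re(en)2F(NH3)][Cu(NO3)2(py)2]2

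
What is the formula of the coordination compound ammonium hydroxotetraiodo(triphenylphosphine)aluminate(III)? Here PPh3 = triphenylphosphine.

Ligands: 1 hydroxo (OH, -1), 4 iodo (I, -1), 1 triphenylphosphine (PPh3, neutral). Ligand charge sum = -5.
With Al in oxidation state +3, the complex ion is [Al...]^2−.
Charge balance with ammonium (+1) requires 1 complex ion per 2 ammonium.

(NH4)2[AlI4(OH)(PPh3)]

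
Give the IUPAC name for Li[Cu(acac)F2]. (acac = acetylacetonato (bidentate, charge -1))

The 1 lithium counter-ion carries a total charge of +1, so each complex ion is 1−.
Ligand charges: 2×fluoro (-1 each), 1×acetylacetonato (-1 each); total -3. So Cu + (-3) = 1−, giving Cu = +2.
Ligands are named alphabetically: acetylacetonato before fluoro.
The complex ion is anionic, so copper takes the -ate form cuprate(II).

lithium (acetylacetonato)difluorocuprate(II)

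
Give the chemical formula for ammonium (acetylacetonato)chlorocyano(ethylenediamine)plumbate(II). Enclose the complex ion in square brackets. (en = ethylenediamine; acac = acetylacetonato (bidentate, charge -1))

NH4[Pb(acac)Cl(CN)(en)]

Ligands: 1 ethylenediamine (en, neutral), 1 cyano (CN, -1), 1 acetylacetonato (acac, -1), 1 chloro (Cl, -1). Ligand charge sum = -3.
With Pb in oxidation state +2, the complex ion is [Pb...]^1−.
Charge balance with ammonium (+1) requires 1 complex ion per 1 ammonium.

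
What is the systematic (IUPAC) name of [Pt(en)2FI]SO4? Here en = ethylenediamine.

bis(ethylenediamine)fluoroiodoplatinum(IV) sulfate

The 1 sulfate counter-ion carries a total charge of -2, so each complex ion is 2+.
Ligand charges: 1×fluoro (-1 each), 1×iodo (-1 each), 2×ethylenediamine (neutral); total -2. So Pt + (-2) = 2+, giving Pt = +4.
Ligands are named alphabetically: ethylenediamine before fluoro before iodo.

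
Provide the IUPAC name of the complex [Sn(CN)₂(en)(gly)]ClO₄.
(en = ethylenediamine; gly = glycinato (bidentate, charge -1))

The 1 perchlorate counter-ion carries a total charge of -1, so each complex ion is 1+.
Ligand charges: 1×ethylenediamine (neutral), 2×cyano (-1 each), 1×glycinato (-1 each); total -3. So Sn + (-3) = 1+, giving Sn = +4.
Ligands are named alphabetically: cyano before ethylenediamine before glycinato.

dicyano(ethylenediamine)(glycinato)tin(IV) perchlorate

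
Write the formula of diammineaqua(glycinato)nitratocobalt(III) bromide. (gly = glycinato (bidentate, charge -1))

Ligands: 1 aqua (H2O, neutral), 1 nitrato (NO3, -1), 2 ammine (NH3, neutral), 1 glycinato (gly, -1). Ligand charge sum = -2.
With Co in oxidation state +3, the complex ion is [Co...]^1+.
Charge balance with bromide (-1) requires 1 complex ion per 1 bromide.

[Co(gly)(H2O)(NH3)2(NO3)]Br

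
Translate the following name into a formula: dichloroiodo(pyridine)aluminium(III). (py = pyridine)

Ligands: 1 iodo (I, -1), 2 chloro (Cl, -1), 1 pyridine (py, neutral). Ligand charge sum = -3.
With Al in oxidation state +3, the complex ion is [Al...].

[AlCl2I(py)]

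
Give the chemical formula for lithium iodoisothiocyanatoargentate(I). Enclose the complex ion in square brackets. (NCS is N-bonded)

Li[AgI(NCS)]

Ligands: 1 isothiocyanato (NCS, -1), 1 iodo (I, -1). Ligand charge sum = -2.
Charge balance with lithium (+1) requires 1 complex ion per 1 lithium.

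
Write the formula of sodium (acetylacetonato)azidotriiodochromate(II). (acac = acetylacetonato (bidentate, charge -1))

Ligands: 1 azido (N3, -1), 1 acetylacetonato (acac, -1), 3 iodo (I, -1). Ligand charge sum = -5.
With Cr in oxidation state +2, the complex ion is [Cr...]^3−.
Charge balance with sodium (+1) requires 1 complex ion per 3 sodium.

Na3[Cr(acac)I3(N3)]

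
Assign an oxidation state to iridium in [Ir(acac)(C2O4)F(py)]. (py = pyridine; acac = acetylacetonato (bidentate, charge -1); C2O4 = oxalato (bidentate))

+4

No counter-ion: the bracketed complex is neutral.
Ligand charges: 1×F = -1; 1×py neutral; 1×acac = -1; 1×C2O4 = -2; sum -4.
Ir + (-4) = 0 ⇒ Ir is +4.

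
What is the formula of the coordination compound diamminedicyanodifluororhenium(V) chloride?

Ligands: 2 cyano (CN, -1), 2 ammine (NH3, neutral), 2 fluoro (F, -1). Ligand charge sum = -4.
With Re in oxidation state +5, the complex ion is [Re...]^1+.
Charge balance with chloride (-1) requires 1 complex ion per 1 chloride.

[Re(CN)2F2(NH3)2]Cl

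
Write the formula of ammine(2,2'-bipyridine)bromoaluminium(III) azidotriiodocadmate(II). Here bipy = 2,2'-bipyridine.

Cation [Al…]: ligand charges -1, Al(III) ⇒ ion charge 2+.
Anion [Cd…]: ligand charges -4, Cd(II) ⇒ ion charge 2−.
One 2+ cation balances one 2− anion.

[Al(bipy)Br(NH3)][CdI3(N3)]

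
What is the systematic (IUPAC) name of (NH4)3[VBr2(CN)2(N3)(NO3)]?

ammonium azidodibromodicyanonitratovanadate(III)

The 3 ammonium counter-ions carry a total charge of +3, so each complex ion is 3−.
Ligand charges: 2×bromo (-1 each), 1×nitrato (-1 each), 1×azido (-1 each), 2×cyano (-1 each); total -6. So V + (-6) = 3−, giving V = +3.
Ligands are named alphabetically: azido before bromo before cyano before nitrato.
The complex ion is anionic, so vanadium takes the -ate form vanadate(III).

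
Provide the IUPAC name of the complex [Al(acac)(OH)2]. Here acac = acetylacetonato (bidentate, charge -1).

(acetylacetonato)dihydroxoaluminium(III)

There is no counter-ion, so the complex is neutral overall.
Ligand charges: 1×acetylacetonato (-1 each), 2×hydroxo (-1 each); total -3. So Al + (-3) = 0, giving Al = +3.
Ligands are named alphabetically: acetylacetonato before hydroxo.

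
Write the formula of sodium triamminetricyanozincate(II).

Ligands: 3 cyano (CN, -1), 3 ammine (NH3, neutral). Ligand charge sum = -3.
Charge balance with sodium (+1) requires 1 complex ion per 1 sodium.

Na[Zn(CN)3(NH3)3]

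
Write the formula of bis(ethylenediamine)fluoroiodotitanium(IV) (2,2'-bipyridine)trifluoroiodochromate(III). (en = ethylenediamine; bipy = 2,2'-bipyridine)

Cation [Ti…]: ligand charges -2, Ti(IV) ⇒ ion charge 2+.
Anion [Cr…]: ligand charges -4, Cr(III) ⇒ ion charge 1−.
One 2+ cation requires 2 of the 1− anion.

[Ti(en)2FI][Cr(bipy)F3I]2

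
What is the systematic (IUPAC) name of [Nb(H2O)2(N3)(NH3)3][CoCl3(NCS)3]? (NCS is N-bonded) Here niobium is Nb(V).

triamminediaquaazidoniobium(V) trichlorotriisothiocyanatocobaltate(II)

Both ions are complex: the cation is named first with the plain metal name, the anion second with the -ate form; each ion's ligands are alphabetised independently.
Nb is given as +5; the cation's ligand charges sum to -1, so the complex cation is 4+.
A 1:1 salt means the anion carries the equal and opposite charge, 4−.
Anion: ligand charges sum to -6; for the ion to be 4−, Co = +2.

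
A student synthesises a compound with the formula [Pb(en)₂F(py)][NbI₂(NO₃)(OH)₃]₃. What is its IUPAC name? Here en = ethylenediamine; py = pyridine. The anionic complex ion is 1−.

bis(ethylenediamine)fluoro(pyridine)lead(IV) trihydroxodiiodonitratoniobate(V)

The complex anion is given as 1−; its ligand charges sum to -6, so Nb = +5.
With 3 anions per cation, the cation must be 3×1 = 3+.
Cation: ligand charges sum to -1; for the ion to be 3+, Pb = +4.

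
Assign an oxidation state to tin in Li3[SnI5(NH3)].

3 lithium outside the brackets (+1 each) → the complex ion is 3−.
Ligand charges: 1×NH3 neutral; 5×I = -5; sum -5.
Sn + (-5) = 3− ⇒ Sn is +2.

+2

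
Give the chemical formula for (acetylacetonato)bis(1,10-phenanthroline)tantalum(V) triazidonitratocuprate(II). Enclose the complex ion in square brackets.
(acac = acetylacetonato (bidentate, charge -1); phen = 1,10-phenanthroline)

[Ta(acac)(phen)2][Cu(N3)3(NO3)]2

Cation [Ta…]: ligand charges -1, Ta(V) ⇒ ion charge 4+.
Anion [Cu…]: ligand charges -4, Cu(II) ⇒ ion charge 2−.
One 4+ cation requires 2 of the 2− anion.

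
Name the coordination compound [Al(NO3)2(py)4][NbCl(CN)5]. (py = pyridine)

Both ions are complex: the cation is named first with the plain metal name, the anion second with the -ate form; each ion's ligands are alphabetised independently.
Aluminium is always +3 in its complexes; the cation's ligand charges sum to -2, so the complex cation is 1+.
A 1:1 salt means the anion carries the equal and opposite charge, 1−.
Anion: ligand charges sum to -6; for the ion to be 1−, Nb = +5.

dinitratotetrakis(pyridine)aluminium(III) chloropentacyanoniobate(V)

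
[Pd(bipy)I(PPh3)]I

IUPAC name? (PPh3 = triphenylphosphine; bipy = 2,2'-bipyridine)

The 1 iodide counter-ion carries a total charge of -1, so each complex ion is 1+.
Ligand charges: 1×triphenylphosphine (neutral), 1×2,2'-bipyridine (neutral), 1×iodo (-1 each); total -1. So Pd + (-1) = 1+, giving Pd = +2.
Ligands are named alphabetically: bipyridine before iodo before triphenylphosphine.

(2,2'-bipyridine)iodo(triphenylphosphine)palladium(II) iodide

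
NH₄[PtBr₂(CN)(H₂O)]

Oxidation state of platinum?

1 ammonium outside the brackets (+1 each) → the complex ion is 1−.
Ligand charges: 1×H2O neutral; 2×Br = -2; 1×CN = -1; sum -3.
Pt + (-3) = 1− ⇒ Pt is +2.

+2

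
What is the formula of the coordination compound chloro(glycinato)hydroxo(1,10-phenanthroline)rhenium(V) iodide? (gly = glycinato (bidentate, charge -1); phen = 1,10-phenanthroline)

[ReCl(gly)(OH)(phen)]I2

Ligands: 1 glycinato (gly, -1), 1 1,10-phenanthroline (phen, neutral), 1 chloro (Cl, -1), 1 hydroxo (OH, -1). Ligand charge sum = -3.
With Re in oxidation state +5, the complex ion is [Re...]^2+.
Charge balance with iodide (-1) requires 1 complex ion per 2 iodide.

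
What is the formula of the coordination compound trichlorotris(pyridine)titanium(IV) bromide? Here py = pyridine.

Ligands: 3 chloro (Cl, -1), 3 pyridine (py, neutral). Ligand charge sum = -3.
With Ti in oxidation state +4, the complex ion is [Ti...]^1+.
Charge balance with bromide (-1) requires 1 complex ion per 1 bromide.

[TiCl3(py)3]Br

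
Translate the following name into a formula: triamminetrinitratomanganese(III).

Ligands: 3 ammine (NH3, neutral), 3 nitrato (NO3, -1). Ligand charge sum = -3.
With Mn in oxidation state +3, the complex ion is [Mn...].

[Mn(NH3)3(NO3)3]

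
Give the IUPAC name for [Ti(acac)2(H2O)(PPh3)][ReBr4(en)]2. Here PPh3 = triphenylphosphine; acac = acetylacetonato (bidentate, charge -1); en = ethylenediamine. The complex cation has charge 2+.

bis(acetylacetonato)aqua(triphenylphosphine)titanium(IV) tetrabromo(ethylenediamine)rhenate(III)

The complex cation is given as 2+; its ligand charges sum to -2, so Ti = +4.
With 2 anions per cation, each anion must be 2/2 = 1−.
Anion: ligand charges sum to -4; for the ion to be 1−, Re = +3.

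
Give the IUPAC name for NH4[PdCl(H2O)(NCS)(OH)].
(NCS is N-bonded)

The 1 ammonium counter-ion carries a total charge of +1, so each complex ion is 1−.
Ligand charges: 1×isothiocyanato (-1 each), 1×aqua (neutral), 1×hydroxo (-1 each), 1×chloro (-1 each); total -3. So Pd + (-3) = 1−, giving Pd = +2.
The complex ion is anionic, so palladium takes the -ate form palladate(II).

ammonium aquachlorohydroxoisothiocyanatopalladate(II)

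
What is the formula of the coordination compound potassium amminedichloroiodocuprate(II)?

K[CuCl2I(NH3)]

Ligands: 1 ammine (NH3, neutral), 2 chloro (Cl, -1), 1 iodo (I, -1). Ligand charge sum = -3.
With Cu in oxidation state +2, the complex ion is [Cu...]^1−.
Charge balance with potassium (+1) requires 1 complex ion per 1 potassium.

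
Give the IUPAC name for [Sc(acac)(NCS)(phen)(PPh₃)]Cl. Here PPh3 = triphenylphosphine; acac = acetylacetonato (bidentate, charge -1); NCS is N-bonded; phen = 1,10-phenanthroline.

The 1 chloride counter-ion carries a total charge of -1, so each complex ion is 1+.
Ligand charges: 1×triphenylphosphine (neutral), 1×acetylacetonato (-1 each), 1×isothiocyanato (-1 each), 1×1,10-phenanthroline (neutral); total -2. So Sc + (-2) = 1+, giving Sc = +3.
Ligands are named alphabetically: acetylacetonato before isothiocyanato before phenanthroline before triphenylphosphine.

(acetylacetonato)isothiocyanato(1,10-phenanthroline)(triphenylphosphine)scandium(III) chloride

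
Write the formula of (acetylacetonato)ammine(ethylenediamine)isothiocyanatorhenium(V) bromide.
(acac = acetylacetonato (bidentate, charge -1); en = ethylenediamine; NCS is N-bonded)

[Re(acac)(en)(NCS)(NH3)]Br3

Ligands: 1 ammine (NH3, neutral), 1 acetylacetonato (acac, -1), 1 ethylenediamine (en, neutral), 1 isothiocyanato (NCS, -1). Ligand charge sum = -2.
Charge balance with bromide (-1) requires 1 complex ion per 3 bromide.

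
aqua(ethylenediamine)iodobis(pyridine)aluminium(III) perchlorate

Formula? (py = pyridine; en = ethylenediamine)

Ligands: 1 aqua (H2O, neutral), 1 iodo (I, -1), 2 pyridine (py, neutral), 1 ethylenediamine (en, neutral). Ligand charge sum = -1.
With Al in oxidation state +3, the complex ion is [Al...]^2+.
Charge balance with perchlorate (-1) requires 1 complex ion per 2 perchlorate.

[Al(en)(H2O)I(py)2](ClO4)2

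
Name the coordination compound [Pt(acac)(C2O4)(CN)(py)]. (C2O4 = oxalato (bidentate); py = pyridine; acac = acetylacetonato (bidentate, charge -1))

(acetylacetonato)cyanooxalato(pyridine)platinum(IV)

There is no counter-ion, so the complex is neutral overall.
Ligand charges: 1×oxalato (-2 each), 1×pyridine (neutral), 1×cyano (-1 each), 1×acetylacetonato (-1 each); total -4. So Pt + (-4) = 0, giving Pt = +4.
Ligands are named alphabetically: acetylacetonato before cyano before oxalato before pyridine.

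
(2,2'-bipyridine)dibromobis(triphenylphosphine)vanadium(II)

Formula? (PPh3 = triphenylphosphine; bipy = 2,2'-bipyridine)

Ligands: 2 triphenylphosphine (PPh3, neutral), 1 2,2'-bipyridine (bipy, neutral), 2 bromo (Br, -1). Ligand charge sum = -2.
With V in oxidation state +2, the complex ion is [V...].

[V(bipy)Br2(PPh3)2]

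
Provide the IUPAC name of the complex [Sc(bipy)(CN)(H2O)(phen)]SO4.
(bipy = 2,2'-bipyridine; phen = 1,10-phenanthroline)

The 1 sulfate counter-ion carries a total charge of -2, so each complex ion is 2+.
Ligand charges: 1×2,2'-bipyridine (neutral), 1×aqua (neutral), 1×1,10-phenanthroline (neutral), 1×cyano (-1 each); total -1. So Sc + (-1) = 2+, giving Sc = +3.
Ligands are named alphabetically: aqua before bipyridine before cyano before phenanthroline.

aqua(2,2'-bipyridine)cyano(1,10-phenanthroline)scandium(III) sulfate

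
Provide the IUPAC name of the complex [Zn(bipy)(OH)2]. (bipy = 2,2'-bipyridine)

There is no counter-ion, so the complex is neutral overall.
Ligand charges: 2×hydroxo (-1 each), 1×2,2'-bipyridine (neutral); total -2. So Zn + (-2) = 0, giving Zn = +2.
Ligands are named alphabetically: bipyridine before hydroxo.

(2,2'-bipyridine)dihydroxozinc(II)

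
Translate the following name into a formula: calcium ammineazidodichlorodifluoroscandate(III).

Ligands: 2 fluoro (F, -1), 1 azido (N3, -1), 2 chloro (Cl, -1), 1 ammine (NH3, neutral). Ligand charge sum = -5.
With Sc in oxidation state +3, the complex ion is [Sc...]^2−.
Charge balance with calcium (+2) requires 1 complex ion per 1 calcium.

Ca[ScCl2F2(N3)(NH3)]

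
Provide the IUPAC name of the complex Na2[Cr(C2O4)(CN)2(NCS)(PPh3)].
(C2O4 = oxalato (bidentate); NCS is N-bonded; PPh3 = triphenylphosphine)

sodium dicyanoisothiocyanatooxalato(triphenylphosphine)chromate(III)

The 2 sodium counter-ions carry a total charge of +2, so each complex ion is 2−.
Ligand charges: 2×cyano (-1 each), 1×oxalato (-2 each), 1×isothiocyanato (-1 each), 1×triphenylphosphine (neutral); total -5. So Cr + (-5) = 2−, giving Cr = +3.
Ligands are named alphabetically: cyano before isothiocyanato before oxalato before triphenylphosphine.
The complex ion is anionic, so chromium takes the -ate form chromate(III).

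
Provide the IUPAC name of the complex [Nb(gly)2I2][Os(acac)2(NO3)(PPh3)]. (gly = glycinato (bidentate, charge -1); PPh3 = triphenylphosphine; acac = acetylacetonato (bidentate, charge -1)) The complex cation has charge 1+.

bis(glycinato)diiodoniobium(V) bis(acetylacetonato)nitrato(triphenylphosphine)osmate(II)

Both ions are complex: the cation is named first with the plain metal name, the anion second with the -ate form; each ion's ligands are alphabetised independently.
The complex cation is given as 1+; its ligand charges sum to -4, so Nb = +5.
A 1:1 salt means the anion carries the equal and opposite charge, 1−.
Anion: ligand charges sum to -3; for the ion to be 1−, Os = +2.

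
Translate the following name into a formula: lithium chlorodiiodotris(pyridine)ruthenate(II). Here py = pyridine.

Li[RuClI2(py)3]

Ligands: 3 pyridine (py, neutral), 1 chloro (Cl, -1), 2 iodo (I, -1). Ligand charge sum = -3.
With Ru in oxidation state +2, the complex ion is [Ru...]^1−.
Charge balance with lithium (+1) requires 1 complex ion per 1 lithium.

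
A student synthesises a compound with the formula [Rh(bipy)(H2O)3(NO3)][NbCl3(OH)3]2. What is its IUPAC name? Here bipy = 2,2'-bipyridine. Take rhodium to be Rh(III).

Both ions are complex: the cation is named first with the plain metal name, the anion second with the -ate form; each ion's ligands are alphabetised independently.
Rh is given as +3; the cation's ligand charges sum to -1, so the complex cation is 2+.
With 2 anions per cation, each anion must be 2/2 = 1−.
Anion: ligand charges sum to -6; for the ion to be 1−, Nb = +5.

triaqua(2,2'-bipyridine)nitratorhodium(III) trichlorotrihydroxoniobate(V)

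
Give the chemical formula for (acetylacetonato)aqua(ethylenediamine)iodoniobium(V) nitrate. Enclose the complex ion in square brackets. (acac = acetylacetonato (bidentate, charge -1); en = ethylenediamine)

[Nb(acac)(en)(H2O)I](NO3)3

Ligands: 1 iodo (I, -1), 1 acetylacetonato (acac, -1), 1 aqua (H2O, neutral), 1 ethylenediamine (en, neutral). Ligand charge sum = -2.
With Nb in oxidation state +5, the complex ion is [Nb...]^3+.
Charge balance with nitrate (-1) requires 1 complex ion per 3 nitrate.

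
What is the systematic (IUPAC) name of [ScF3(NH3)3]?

There is no counter-ion, so the complex is neutral overall.
Ligand charges: 3×ammine (neutral), 3×fluoro (-1 each); total -3. So Sc + (-3) = 0, giving Sc = +3.
Ligands are named alphabetically: ammine before fluoro.

triamminetrifluoroscandium(III)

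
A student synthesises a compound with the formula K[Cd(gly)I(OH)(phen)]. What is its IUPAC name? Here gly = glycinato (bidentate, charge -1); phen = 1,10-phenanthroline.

potassium (glycinato)hydroxoiodo(1,10-phenanthroline)cadmate(II)

The 1 potassium counter-ion carries a total charge of +1, so each complex ion is 1−.
Ligand charges: 1×glycinato (-1 each), 1×1,10-phenanthroline (neutral), 1×hydroxo (-1 each), 1×iodo (-1 each); total -3. So Cd + (-3) = 1−, giving Cd = +2.
Ligands are named alphabetically: glycinato before hydroxo before iodo before phenanthroline.
The complex ion is anionic, so cadmium takes the -ate form cadmate(II).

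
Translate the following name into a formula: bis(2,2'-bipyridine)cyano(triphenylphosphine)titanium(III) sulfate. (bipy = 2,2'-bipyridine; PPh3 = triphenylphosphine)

[Ti(bipy)2(CN)(PPh3)]SO4

Ligands: 2 2,2'-bipyridine (bipy, neutral), 1 triphenylphosphine (PPh3, neutral), 1 cyano (CN, -1). Ligand charge sum = -1.
With Ti in oxidation state +3, the complex ion is [Ti...]^2+.
Charge balance with sulfate (-2) requires 1 complex ion per 1 sulfate.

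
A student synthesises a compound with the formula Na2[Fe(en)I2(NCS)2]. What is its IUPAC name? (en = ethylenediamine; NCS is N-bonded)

sodium (ethylenediamine)diiododiisothiocyanatoferrate(II)

The 2 sodium counter-ions carry a total charge of +2, so each complex ion is 2−.
Ligand charges: 1×ethylenediamine (neutral), 2×iodo (-1 each), 2×isothiocyanato (-1 each); total -4. So Fe + (-4) = 2−, giving Fe = +2.
The complex ion is anionic, so iron takes the -ate form ferrate(II).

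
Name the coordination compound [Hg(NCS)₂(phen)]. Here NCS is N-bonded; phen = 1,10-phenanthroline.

There is no counter-ion, so the complex is neutral overall.
Ligand charges: 2×isothiocyanato (-1 each), 1×1,10-phenanthroline (neutral); total -2. So Hg + (-2) = 0, giving Hg = +2.
Ligands are named alphabetically: isothiocyanato before phenanthroline.

diisothiocyanato(1,10-phenanthroline)mercury(II)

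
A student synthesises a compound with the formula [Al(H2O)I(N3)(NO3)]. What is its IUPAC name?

There is no counter-ion, so the complex is neutral overall.
Ligand charges: 1×azido (-1 each), 1×nitrato (-1 each), 1×iodo (-1 each), 1×aqua (neutral); total -3. So Al + (-3) = 0, giving Al = +3.
Ligands are named alphabetically: aqua before azido before iodo before nitrato.

aquaazidoiodonitratoaluminium(III)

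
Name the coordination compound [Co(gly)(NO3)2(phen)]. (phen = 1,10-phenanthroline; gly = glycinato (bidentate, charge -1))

There is no counter-ion, so the complex is neutral overall.
Ligand charges: 1×1,10-phenanthroline (neutral), 1×glycinato (-1 each), 2×nitrato (-1 each); total -3. So Co + (-3) = 0, giving Co = +3.
Ligands are named alphabetically: glycinato before nitrato before phenanthroline.

(glycinato)dinitrato(1,10-phenanthroline)cobalt(III)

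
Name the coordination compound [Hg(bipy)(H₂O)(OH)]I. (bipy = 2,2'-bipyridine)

The 1 iodide counter-ion carries a total charge of -1, so each complex ion is 1+.
Ligand charges: 1×hydroxo (-1 each), 1×2,2'-bipyridine (neutral), 1×aqua (neutral); total -1. So Hg + (-1) = 1+, giving Hg = +2.
Ligands are named alphabetically: aqua before bipyridine before hydroxo.

aqua(2,2'-bipyridine)hydroxomercury(II) iodide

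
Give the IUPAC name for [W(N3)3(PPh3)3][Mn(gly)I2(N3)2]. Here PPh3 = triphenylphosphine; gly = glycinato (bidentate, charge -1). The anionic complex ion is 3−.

triazidotris(triphenylphosphine)tungsten(VI) diazido(glycinato)diiodomanganate(II)

The complex anion is given as 3−; its ligand charges sum to -5, so Mn = +2.
A 1:1 salt means the cation carries the equal and opposite charge, 3+.
Cation: ligand charges sum to -3; for the ion to be 3+, W = +6.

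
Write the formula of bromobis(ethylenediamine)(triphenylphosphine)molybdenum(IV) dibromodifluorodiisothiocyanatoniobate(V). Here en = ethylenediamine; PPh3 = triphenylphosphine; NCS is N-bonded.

[MoBr(en)2(PPh3)][NbBr2F2(NCS)2]3

Cation [Mo…]: ligand charges -1, Mo(IV) ⇒ ion charge 3+.
Anion [Nb…]: ligand charges -6, Nb(V) ⇒ ion charge 1−.
One 3+ cation requires 3 of the 1− anion.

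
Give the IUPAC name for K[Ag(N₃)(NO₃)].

potassium azidonitratoargentate(I)

The 1 potassium counter-ion carries a total charge of +1, so each complex ion is 1−.
Ligand charges: 1×nitrato (-1 each), 1×azido (-1 each); total -2. So Ag + (-2) = 1−, giving Ag = +1.
The complex ion is anionic, so silver takes the -ate form argentate(I).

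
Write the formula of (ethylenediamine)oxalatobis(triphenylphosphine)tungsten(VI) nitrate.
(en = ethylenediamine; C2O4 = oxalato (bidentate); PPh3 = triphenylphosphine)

Ligands: 1 ethylenediamine (en, neutral), 1 oxalato (C2O4, -2), 2 triphenylphosphine (PPh3, neutral). Ligand charge sum = -2.
Charge balance with nitrate (-1) requires 1 complex ion per 4 nitrate.

[W(C2O4)(en)(PPh3)2](NO3)4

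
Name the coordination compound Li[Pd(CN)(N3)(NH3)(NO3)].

lithium ammineazidocyanonitratopalladate(II)

The 1 lithium counter-ion carries a total charge of +1, so each complex ion is 1−.
Ligand charges: 1×nitrato (-1 each), 1×ammine (neutral), 1×azido (-1 each), 1×cyano (-1 each); total -3. So Pd + (-3) = 1−, giving Pd = +2.
Ligands are named alphabetically: ammine before azido before cyano before nitrato.
The complex ion is anionic, so palladium takes the -ate form palladate(II).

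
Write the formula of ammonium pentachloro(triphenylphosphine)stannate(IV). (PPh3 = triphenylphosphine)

Ligands: 1 triphenylphosphine (PPh3, neutral), 5 chloro (Cl, -1). Ligand charge sum = -5.
Charge balance with ammonium (+1) requires 1 complex ion per 1 ammonium.

NH4[SnCl5(PPh3)]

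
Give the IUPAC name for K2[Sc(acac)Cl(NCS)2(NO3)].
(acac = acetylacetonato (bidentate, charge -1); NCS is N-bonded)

The 2 potassium counter-ions carry a total charge of +2, so each complex ion is 2−.
Ligand charges: 1×acetylacetonato (-1 each), 2×isothiocyanato (-1 each), 1×nitrato (-1 each), 1×chloro (-1 each); total -5. So Sc + (-5) = 2−, giving Sc = +3.
Ligands are named alphabetically: acetylacetonato before chloro before isothiocyanato before nitrato.
The complex ion is anionic, so scandium takes the -ate form scandate(III).

potassium (acetylacetonato)chlorodiisothiocyanatonitratoscandate(III)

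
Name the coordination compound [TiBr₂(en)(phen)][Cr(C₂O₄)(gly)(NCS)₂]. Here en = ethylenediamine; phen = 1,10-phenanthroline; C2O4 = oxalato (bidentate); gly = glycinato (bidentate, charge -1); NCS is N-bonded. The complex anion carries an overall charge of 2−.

Both ions are complex: the cation is named first with the plain metal name, the anion second with the -ate form; each ion's ligands are alphabetised independently.
The complex anion is given as 2−; its ligand charges sum to -5, so Cr = +3.
A 1:1 salt means the cation carries the equal and opposite charge, 2+.
Cation: ligand charges sum to -2; for the ion to be 2+, Ti = +4.

dibromo(ethylenediamine)(1,10-phenanthroline)titanium(IV) (glycinato)diisothiocyanatooxalatochromate(III)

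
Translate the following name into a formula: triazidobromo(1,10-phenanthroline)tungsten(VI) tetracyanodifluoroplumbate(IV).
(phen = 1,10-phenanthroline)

Cation [W…]: ligand charges -4, W(VI) ⇒ ion charge 2+.
Anion [Pb…]: ligand charges -6, Pb(IV) ⇒ ion charge 2−.
One 2+ cation balances one 2− anion.

[WBr(N3)3(phen)][Pb(CN)4F2]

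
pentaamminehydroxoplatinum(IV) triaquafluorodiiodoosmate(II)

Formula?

Cation [Pt…]: ligand charges -1, Pt(IV) ⇒ ion charge 3+.
Anion [Os…]: ligand charges -3, Os(II) ⇒ ion charge 1−.
One 3+ cation requires 3 of the 1− anion.

[Pt(NH3)5(OH)][OsF(H2O)3I2]3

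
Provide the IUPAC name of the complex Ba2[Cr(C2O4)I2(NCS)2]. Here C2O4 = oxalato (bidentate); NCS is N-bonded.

The 2 barium counter-ions carry a total charge of +4, so each complex ion is 4−.
Ligand charges: 1×oxalato (-2 each), 2×iodo (-1 each), 2×isothiocyanato (-1 each); total -6. So Cr + (-6) = 4−, giving Cr = +2.
Ligands are named alphabetically: iodo before isothiocyanato before oxalato.
The complex ion is anionic, so chromium takes the -ate form chromate(II).

barium diiododiisothiocyanatooxalatochromate(II)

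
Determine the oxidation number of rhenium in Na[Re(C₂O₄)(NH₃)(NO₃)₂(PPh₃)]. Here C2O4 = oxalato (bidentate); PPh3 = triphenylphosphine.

+3

1 sodium outside the brackets (+1 each) → the complex ion is 1−.
Ligand charges: 2×NO3 = -2; 1×C2O4 = -2; 1×PPh3 neutral; 1×NH3 neutral; sum -4.
Re + (-4) = 1− ⇒ Re is +3.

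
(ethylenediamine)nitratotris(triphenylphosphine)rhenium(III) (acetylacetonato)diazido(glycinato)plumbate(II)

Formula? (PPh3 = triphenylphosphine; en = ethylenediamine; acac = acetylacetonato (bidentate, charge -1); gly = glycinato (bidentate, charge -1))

Cation [Re…]: ligand charges -1, Re(III) ⇒ ion charge 2+.
Anion [Pb…]: ligand charges -4, Pb(II) ⇒ ion charge 2−.
One 2+ cation balances one 2− anion.

[Re(en)(NO3)(PPh3)3][Pb(acac)(gly)(N3)2]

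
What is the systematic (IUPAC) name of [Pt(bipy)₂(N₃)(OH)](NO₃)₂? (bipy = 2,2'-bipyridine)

The 2 nitrate counter-ions carry a total charge of -2, so each complex ion is 2+.
Ligand charges: 1×hydroxo (-1 each), 1×azido (-1 each), 2×2,2'-bipyridine (neutral); total -2. So Pt + (-2) = 2+, giving Pt = +4.
Ligands are named alphabetically: azido before bipyridine before hydroxo.

azidobis(2,2'-bipyridine)hydroxoplatinum(IV) nitrate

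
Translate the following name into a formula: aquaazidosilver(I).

Ligands: 1 aqua (H2O, neutral), 1 azido (N3, -1). Ligand charge sum = -1.
With Ag in oxidation state +1, the complex ion is [Ag...].

[Ag(H2O)(N3)]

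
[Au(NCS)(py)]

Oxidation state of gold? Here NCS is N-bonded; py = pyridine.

+1

No counter-ion: the bracketed complex is neutral.
Ligand charges: 1×NCS = -1; 1×py neutral; sum -1.
Au + (-1) = 0 ⇒ Au is +1.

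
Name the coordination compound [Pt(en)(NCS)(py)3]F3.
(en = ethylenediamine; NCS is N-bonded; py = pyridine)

(ethylenediamine)isothiocyanatotris(pyridine)platinum(IV) fluoride

The 3 fluoride counter-ions carry a total charge of -3, so each complex ion is 3+.
Ligand charges: 1×ethylenediamine (neutral), 1×isothiocyanato (-1 each), 3×pyridine (neutral); total -1. So Pt + (-1) = 3+, giving Pt = +4.
Ligands are named alphabetically: ethylenediamine before isothiocyanato before pyridine.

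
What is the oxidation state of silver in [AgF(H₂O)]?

No counter-ion: the bracketed complex is neutral.
Ligand charges: 1×F = -1; 1×H2O neutral; sum -1.
Ag + (-1) = 0 ⇒ Ag is +1.

+1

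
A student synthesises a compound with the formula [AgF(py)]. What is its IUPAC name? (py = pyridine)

There is no counter-ion, so the complex is neutral overall.
Ligand charges: 1×fluoro (-1 each), 1×pyridine (neutral); total -1. So Ag + (-1) = 0, giving Ag = +1.
Ligands are named alphabetically: fluoro before pyridine.

fluoro(pyridine)silver(I)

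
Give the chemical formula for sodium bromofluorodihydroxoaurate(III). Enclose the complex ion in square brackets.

Ligands: 1 bromo (Br, -1), 1 fluoro (F, -1), 2 hydroxo (OH, -1). Ligand charge sum = -4.
With Au in oxidation state +3, the complex ion is [Au...]^1−.
Charge balance with sodium (+1) requires 1 complex ion per 1 sodium.

Na[AuBrF(OH)2]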